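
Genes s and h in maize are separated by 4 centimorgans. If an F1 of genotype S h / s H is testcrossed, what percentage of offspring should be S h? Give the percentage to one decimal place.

48.0%

A map distance of 4 centimorgans corresponds to a recombination frequency of 0.040.
The F1 is S h / s H, so S h is a parental gamete class with expected frequency (1 − r)/2 = 0.960/2 = 0.4800.
That is 0.4800 = 48.0% of the progeny.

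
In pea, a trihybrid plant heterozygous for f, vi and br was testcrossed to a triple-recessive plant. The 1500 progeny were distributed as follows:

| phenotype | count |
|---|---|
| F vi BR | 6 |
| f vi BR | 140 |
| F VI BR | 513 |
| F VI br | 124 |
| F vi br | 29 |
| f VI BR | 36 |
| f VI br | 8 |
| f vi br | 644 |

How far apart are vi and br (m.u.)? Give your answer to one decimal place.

The two most frequent reciprocal classes, F VI BR and f vi br, are the parental types, so the F1 was F VI BR / f vi br.
The two rarest classes, F vi BR and f VI br, are the double crossovers. Comparing them with the parentals, only the vi allele has switched, so vi is the middle locus and the order is f – vi – br.
Crossovers in the vi–br interval produce the single-crossover classes F VI br and f vi BR (124 + 140 = 264) plus the double crossovers (14).
RF(vi–br) = (264 + 14) / 1500 = 278/1500 = 0.1853 → 18.5 m.u.

18.5 m.u.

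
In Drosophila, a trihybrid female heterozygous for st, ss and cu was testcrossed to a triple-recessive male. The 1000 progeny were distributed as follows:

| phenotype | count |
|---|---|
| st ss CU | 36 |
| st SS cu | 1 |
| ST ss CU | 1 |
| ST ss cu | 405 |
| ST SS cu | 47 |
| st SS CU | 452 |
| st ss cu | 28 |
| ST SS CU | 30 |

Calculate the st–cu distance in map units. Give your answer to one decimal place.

6.0 map units

The two most frequent reciprocal classes, st SS CU and ST ss cu, are the parental types, so the F1 was st SS CU / ST ss cu.
The two rarest classes, st SS cu and ST ss CU, are the double crossovers. Comparing them with the parentals, only the cu allele has switched, so cu is the middle locus and the order is ss – cu – st.
Crossovers in the cu–st interval produce the single-crossover classes ST SS CU and st ss cu (30 + 28 = 58) plus the double crossovers (2).
RF(cu–st) = (58 + 2) / 1000 = 60/1000 = 0.0600 → 6.0 map units.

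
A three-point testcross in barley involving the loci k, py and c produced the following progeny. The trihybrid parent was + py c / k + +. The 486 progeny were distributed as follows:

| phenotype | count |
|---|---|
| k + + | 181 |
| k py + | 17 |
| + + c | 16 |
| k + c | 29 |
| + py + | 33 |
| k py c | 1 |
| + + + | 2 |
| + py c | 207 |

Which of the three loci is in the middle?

k

The two rarest classes, k py c and + + +, are the double crossovers. Comparing them with the parentals, only the k allele has switched, so k is the middle locus and the order is c – k – py.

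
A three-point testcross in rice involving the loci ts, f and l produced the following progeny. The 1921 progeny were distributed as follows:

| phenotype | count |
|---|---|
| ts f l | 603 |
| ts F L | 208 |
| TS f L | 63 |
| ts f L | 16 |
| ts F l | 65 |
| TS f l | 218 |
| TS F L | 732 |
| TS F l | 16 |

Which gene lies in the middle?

l

The two most frequent reciprocal classes, TS F L and ts f l, are the parental types, so the F1 was TS F L / ts f l.
The two rarest classes, TS F l and ts f L, are the double crossovers. Comparing them with the parentals, only the l allele has switched, so l is the middle locus and the order is f – l – ts.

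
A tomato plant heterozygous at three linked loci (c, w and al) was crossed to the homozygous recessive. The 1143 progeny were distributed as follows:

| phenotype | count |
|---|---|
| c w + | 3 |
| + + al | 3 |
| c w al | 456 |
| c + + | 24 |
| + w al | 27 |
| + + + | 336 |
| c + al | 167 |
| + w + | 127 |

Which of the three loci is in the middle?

The two most frequent reciprocal classes, + + + and c w al, are the parental types, so the F1 was + + + / c w al.
The two rarest classes, + + al and c w +, are the double crossovers. Comparing them with the parentals, only the al allele has switched, so al is the middle locus and the order is c – al – w.

al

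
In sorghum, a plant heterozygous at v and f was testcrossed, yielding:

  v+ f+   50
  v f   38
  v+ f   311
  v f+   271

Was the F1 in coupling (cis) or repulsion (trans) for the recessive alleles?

The two most frequent classes are v+ f (311) and v f+ (271); these are the parental (non-recombinant) types.
So the F1 carried v+ f on one chromosome and v f+ on the other — the recessive alleles are on opposite chromosomes (trans / repulsion).

trans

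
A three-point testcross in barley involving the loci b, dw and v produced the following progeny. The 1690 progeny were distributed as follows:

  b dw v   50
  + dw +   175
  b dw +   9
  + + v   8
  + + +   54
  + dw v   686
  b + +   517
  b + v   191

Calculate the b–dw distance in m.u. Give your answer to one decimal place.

7.2 m.u.

The two most frequent reciprocal classes, + dw v and b + +, are the parental types, so the F1 was + dw v / b + +.
The two rarest classes, + + v and b dw +, are the double crossovers. Comparing them with the parentals, only the dw allele has switched, so dw is the middle locus and the order is b – dw – v.
Crossovers in the b–dw interval produce the single-crossover classes b dw v and + + + (50 + 54 = 104) plus the double crossovers (17).
RF(b–dw) = (104 + 17) / 1690 = 121/1690 = 0.0716 → 7.2 m.u.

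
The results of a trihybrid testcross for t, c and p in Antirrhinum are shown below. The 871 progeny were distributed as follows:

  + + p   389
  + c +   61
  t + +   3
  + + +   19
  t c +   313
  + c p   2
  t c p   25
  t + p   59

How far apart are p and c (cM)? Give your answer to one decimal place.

The two most frequent reciprocal classes, + + p and t c +, are the parental types, so the F1 was + + p / t c +.
The two rarest classes, + c p and t + +, are the double crossovers. Comparing them with the parentals, only the c allele has switched, so c is the middle locus and the order is p – c – t.
Crossovers in the p–c interval produce the single-crossover classes + + + and t c p (19 + 25 = 44) plus the double crossovers (5).
RF(p–c) = (44 + 5) / 871 = 49/871 = 0.0563 → 5.6 cM.

5.6 cM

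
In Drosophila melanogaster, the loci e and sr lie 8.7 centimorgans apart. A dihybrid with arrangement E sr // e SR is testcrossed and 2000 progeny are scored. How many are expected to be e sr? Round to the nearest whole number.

A map distance of 8.7 centimorgans corresponds to a recombination frequency of 0.087.
The F1 is E sr / e SR, so e sr is a recombinant gamete class with expected frequency r/2 = 0.087/2 = 0.0435.
Expected number = 0.0435 × 2000 = 87.00 ≈ 87.

87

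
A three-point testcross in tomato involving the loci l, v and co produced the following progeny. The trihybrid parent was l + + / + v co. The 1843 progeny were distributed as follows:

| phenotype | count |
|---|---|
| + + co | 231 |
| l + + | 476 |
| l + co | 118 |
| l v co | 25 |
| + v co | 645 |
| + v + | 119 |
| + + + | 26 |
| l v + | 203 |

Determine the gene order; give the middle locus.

The two rarest classes, + + + and l v co, are the double crossovers. Comparing them with the parentals, only the l allele has switched, so l is the middle locus and the order is co – l – v.

l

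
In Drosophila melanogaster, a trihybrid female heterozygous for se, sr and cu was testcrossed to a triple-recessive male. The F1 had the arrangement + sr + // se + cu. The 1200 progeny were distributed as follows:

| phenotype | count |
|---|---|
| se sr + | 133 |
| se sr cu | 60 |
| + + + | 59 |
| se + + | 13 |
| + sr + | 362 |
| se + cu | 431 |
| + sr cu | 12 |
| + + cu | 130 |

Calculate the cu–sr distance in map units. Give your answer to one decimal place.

The two rarest classes, + sr cu and se + +, are the double crossovers. Comparing them with the parentals, only the cu allele has switched, so cu is the middle locus and the order is se – cu – sr.
Crossovers in the cu–sr interval produce the single-crossover classes + + + and se sr cu (59 + 60 = 119) plus the double crossovers (25).
RF(cu–sr) = (119 + 25) / 1200 = 144/1200 = 0.1200 → 12.0 map units.

12.0 map units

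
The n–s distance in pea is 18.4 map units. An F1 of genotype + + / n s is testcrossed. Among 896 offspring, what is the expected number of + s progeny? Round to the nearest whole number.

A map distance of 18.4 map units corresponds to a recombination frequency of 0.184.
The F1 is + + / n s, so + s is a recombinant gamete class with expected frequency r/2 = 0.184/2 = 0.0920.
Expected number = 0.0920 × 896 = 82.43 ≈ 82.

82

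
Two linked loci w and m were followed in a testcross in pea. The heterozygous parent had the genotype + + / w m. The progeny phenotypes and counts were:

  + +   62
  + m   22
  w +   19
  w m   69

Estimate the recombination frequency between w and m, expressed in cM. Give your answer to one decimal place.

The recombinant classes are + m and w +: 22 + 19 = 41.
Recombination frequency = 41/172 = 0.2384 ≈ 23.8%, i.e. 23.8 cM.

23.8 cM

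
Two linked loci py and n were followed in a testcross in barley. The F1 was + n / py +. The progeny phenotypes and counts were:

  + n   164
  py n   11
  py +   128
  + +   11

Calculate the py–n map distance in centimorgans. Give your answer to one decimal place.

The recombinant classes are + + and py n: 11 + 11 = 22.
Recombination frequency = 22/314 = 0.0701 ≈ 7.0%, i.e. 7.0 centimorgans.

7.0 centimorgans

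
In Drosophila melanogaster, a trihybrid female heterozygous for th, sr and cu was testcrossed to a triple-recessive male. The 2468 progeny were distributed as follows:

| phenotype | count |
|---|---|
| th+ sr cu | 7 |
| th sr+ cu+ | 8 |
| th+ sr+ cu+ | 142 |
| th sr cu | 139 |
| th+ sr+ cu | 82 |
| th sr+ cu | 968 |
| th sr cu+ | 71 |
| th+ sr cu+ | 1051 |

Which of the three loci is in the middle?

The two most frequent reciprocal classes, th+ sr cu+ and th sr+ cu, are the parental types, so the F1 was th+ sr cu+ / th sr+ cu.
The two rarest classes, th+ sr cu and th sr+ cu+, are the double crossovers. Comparing them with the parentals, only the cu allele has switched, so cu is the middle locus and the order is sr – cu – th.

cu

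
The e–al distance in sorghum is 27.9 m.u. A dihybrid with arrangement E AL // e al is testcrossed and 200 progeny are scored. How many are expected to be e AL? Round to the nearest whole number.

28

A map distance of 27.9 m.u. corresponds to a recombination frequency of 0.279.
The F1 is E AL / e al, so e AL is a recombinant gamete class with expected frequency r/2 = 0.279/2 = 0.1395.
Expected number = 0.1395 × 200 = 27.90 ≈ 28.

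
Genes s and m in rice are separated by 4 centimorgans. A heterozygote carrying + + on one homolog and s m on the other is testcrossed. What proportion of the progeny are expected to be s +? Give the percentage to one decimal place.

2.0%

A map distance of 4 centimorgans corresponds to a recombination frequency of 0.040.
The F1 is + + / s m, so s + is a recombinant gamete class with expected frequency r/2 = 0.040/2 = 0.0200.
That is 0.0200 = 2.0% of the progeny.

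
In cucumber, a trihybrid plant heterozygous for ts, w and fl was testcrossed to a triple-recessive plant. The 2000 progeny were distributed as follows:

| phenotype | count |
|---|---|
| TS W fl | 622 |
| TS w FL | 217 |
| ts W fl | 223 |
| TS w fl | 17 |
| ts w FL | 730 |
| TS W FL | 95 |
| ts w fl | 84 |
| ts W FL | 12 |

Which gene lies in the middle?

w

The two most frequent reciprocal classes, ts w FL and TS W fl, are the parental types, so the F1 was ts w FL / TS W fl.
The two rarest classes, ts W FL and TS w fl, are the double crossovers. Comparing them with the parentals, only the w allele has switched, so w is the middle locus and the order is ts – w – fl.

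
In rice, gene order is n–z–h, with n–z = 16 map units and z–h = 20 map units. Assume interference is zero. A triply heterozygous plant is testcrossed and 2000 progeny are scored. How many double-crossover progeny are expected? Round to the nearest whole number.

Map distances give recombination frequencies of 0.160 and 0.200 for the two intervals.
With no interference, expected double-crossover frequency = 0.160 × 0.200 = 0.03200.
Expected number = 0.03200 × 2000 = 64.00 ≈ 64.

64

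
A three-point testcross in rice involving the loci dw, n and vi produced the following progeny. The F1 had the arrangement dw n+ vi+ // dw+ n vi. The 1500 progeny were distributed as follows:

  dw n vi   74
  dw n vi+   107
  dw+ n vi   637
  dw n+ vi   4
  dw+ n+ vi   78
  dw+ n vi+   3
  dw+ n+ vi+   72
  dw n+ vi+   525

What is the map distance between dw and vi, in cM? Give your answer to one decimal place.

10.2 cM

The two rarest classes, dw n+ vi and dw+ n vi+, are the double crossovers. Comparing them with the parentals, only the vi allele has switched, so vi is the middle locus and the order is n – vi – dw.
Crossovers in the vi–dw interval produce the single-crossover classes dw+ n+ vi+ and dw n vi (72 + 74 = 146) plus the double crossovers (7).
RF(vi–dw) = (146 + 7) / 1500 = 153/1500 = 0.1020 → 10.2 cM.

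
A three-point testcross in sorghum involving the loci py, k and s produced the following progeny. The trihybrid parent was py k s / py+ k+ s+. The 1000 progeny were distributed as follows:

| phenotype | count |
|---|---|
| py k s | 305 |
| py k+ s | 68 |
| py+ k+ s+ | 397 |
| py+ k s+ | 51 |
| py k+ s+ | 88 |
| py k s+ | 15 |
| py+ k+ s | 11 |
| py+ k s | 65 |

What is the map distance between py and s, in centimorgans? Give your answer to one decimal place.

The two rarest classes, py k s+ and py+ k+ s, are the double crossovers. Comparing them with the parentals, only the s allele has switched, so s is the middle locus and the order is k – s – py.
Crossovers in the s–py interval produce the single-crossover classes py+ k s and py k+ s+ (65 + 88 = 153) plus the double crossovers (26).
RF(s–py) = (153 + 26) / 1000 = 179/1000 = 0.1790 → 17.9 centimorgans.

17.9 centimorgans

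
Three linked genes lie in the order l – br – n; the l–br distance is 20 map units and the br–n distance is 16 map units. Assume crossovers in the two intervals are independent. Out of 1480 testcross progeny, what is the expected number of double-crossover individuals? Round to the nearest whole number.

Map distances give recombination frequencies of 0.200 and 0.160 for the two intervals.
With no interference, expected double-crossover frequency = 0.200 × 0.160 = 0.03200.
Expected number = 0.03200 × 1480 = 47.36 ≈ 47.

47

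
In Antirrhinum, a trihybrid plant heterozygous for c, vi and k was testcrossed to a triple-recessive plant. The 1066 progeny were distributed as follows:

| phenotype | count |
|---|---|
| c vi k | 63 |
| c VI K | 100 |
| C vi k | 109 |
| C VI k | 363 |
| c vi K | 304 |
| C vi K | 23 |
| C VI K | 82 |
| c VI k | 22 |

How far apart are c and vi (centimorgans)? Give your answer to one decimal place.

The two most frequent reciprocal classes, c vi K and C VI k, are the parental types, so the F1 was c vi K / C VI k.
The two rarest classes, C vi K and c VI k, are the double crossovers. Comparing them with the parentals, only the c allele has switched, so c is the middle locus and the order is vi – c – k.
Crossovers in the vi–c interval produce the single-crossover classes c VI K and C vi k (100 + 109 = 209) plus the double crossovers (45).
RF(vi–c) = (209 + 45) / 1066 = 254/1066 = 0.2383 → 23.8 centimorgans.

23.8 centimorgans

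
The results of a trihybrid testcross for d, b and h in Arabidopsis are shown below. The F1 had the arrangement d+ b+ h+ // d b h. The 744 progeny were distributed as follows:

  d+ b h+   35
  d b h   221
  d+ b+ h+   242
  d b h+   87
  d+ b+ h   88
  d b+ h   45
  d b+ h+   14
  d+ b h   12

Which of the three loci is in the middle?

d

The two rarest classes, d b+ h+ and d+ b h, are the double crossovers. Comparing them with the parentals, only the d allele has switched, so d is the middle locus and the order is h – d – b.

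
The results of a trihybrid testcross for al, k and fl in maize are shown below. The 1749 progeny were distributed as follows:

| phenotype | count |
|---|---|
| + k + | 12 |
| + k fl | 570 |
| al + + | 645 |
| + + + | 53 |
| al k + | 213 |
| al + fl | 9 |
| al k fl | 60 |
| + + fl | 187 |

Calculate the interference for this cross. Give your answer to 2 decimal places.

The two most frequent reciprocal classes, + k fl and al + +, are the parental types, so the F1 was + k fl / al + +.
The two rarest classes, + k + and al + fl, are the double crossovers. Comparing them with the parentals, only the fl allele has switched, so fl is the middle locus and the order is al – fl – k.
al–fl: (113 + 21)/1749 = 0.0766; fl–k: (400 + 21)/1749 = 0.2407.
Expected DCO frequency = 0.0766 × 0.2407 ≈ 0.01844; observed = 21/1749 ≈ 0.01201.
Coefficient of coincidence = 0.01201/0.01844 ≈ 0.65; interference = 1 − 0.65 = 0.35.

0.35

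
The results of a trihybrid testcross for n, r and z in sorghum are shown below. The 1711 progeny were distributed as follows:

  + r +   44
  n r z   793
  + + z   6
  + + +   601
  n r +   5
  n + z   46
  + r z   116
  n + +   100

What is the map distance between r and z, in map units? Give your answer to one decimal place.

5.9 map units

The two most frequent reciprocal classes, n r z and + + +, are the parental types, so the F1 was n r z / + + +.
The two rarest classes, n r + and + + z, are the double crossovers. Comparing them with the parentals, only the z allele has switched, so z is the middle locus and the order is n – z – r.
Crossovers in the z–r interval produce the single-crossover classes n + z and + r + (46 + 44 = 90) plus the double crossovers (11).
RF(z–r) = (90 + 11) / 1711 = 101/1711 = 0.0590 → 5.9 map units.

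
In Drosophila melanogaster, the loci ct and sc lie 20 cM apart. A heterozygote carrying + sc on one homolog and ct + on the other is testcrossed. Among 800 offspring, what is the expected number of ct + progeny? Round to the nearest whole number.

A map distance of 20 cM corresponds to a recombination frequency of 0.200.
The F1 is + sc / ct +, so ct + is a parental gamete class with expected frequency (1 − r)/2 = 0.800/2 = 0.4000.
Expected number = 0.4000 × 800 = 320.00 ≈ 320.

320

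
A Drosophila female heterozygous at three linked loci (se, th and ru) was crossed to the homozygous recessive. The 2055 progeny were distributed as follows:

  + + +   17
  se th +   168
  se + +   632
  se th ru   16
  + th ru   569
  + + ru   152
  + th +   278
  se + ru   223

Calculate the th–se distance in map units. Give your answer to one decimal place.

17.2 map units

The two most frequent reciprocal classes, + th ru and se + +, are the parental types, so the F1 was + th ru / se + +.
The two rarest classes, se th ru and + + +, are the double crossovers. Comparing them with the parentals, only the se allele has switched, so se is the middle locus and the order is ru – se – th.
Crossovers in the se–th interval produce the single-crossover classes + + ru and se th + (152 + 168 = 320) plus the double crossovers (33).
RF(se–th) = (320 + 33) / 2055 = 353/2055 = 0.1718 → 17.2 map units.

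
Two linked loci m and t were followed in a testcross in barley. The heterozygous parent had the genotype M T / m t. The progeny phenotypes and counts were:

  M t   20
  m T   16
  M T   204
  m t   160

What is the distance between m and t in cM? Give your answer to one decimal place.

The recombinant classes are M t and m T: 20 + 16 = 36.
Recombination frequency = 36/400 = 0.0900 ≈ 9.0%, i.e. 9.0 cM.

9.0 cM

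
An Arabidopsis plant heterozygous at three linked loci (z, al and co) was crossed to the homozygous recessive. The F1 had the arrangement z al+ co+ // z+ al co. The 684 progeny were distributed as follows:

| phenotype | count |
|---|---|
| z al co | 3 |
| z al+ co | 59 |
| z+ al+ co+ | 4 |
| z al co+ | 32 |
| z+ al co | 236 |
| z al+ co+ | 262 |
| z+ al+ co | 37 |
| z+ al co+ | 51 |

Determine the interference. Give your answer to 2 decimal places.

The two rarest classes, z+ al+ co+ and z al co, are the double crossovers. Comparing them with the parentals, only the z allele has switched, so z is the middle locus and the order is co – z – al.
co–z: (110 + 7)/684 = 0.1711; z–al: (69 + 7)/684 = 0.1111.
Expected DCO frequency = 0.1711 × 0.1111 ≈ 0.01901; observed = 7/684 ≈ 0.01023.
Coefficient of coincidence = 0.01023/0.01901 ≈ 0.54; interference = 1 − 0.54 = 0.46.

0.46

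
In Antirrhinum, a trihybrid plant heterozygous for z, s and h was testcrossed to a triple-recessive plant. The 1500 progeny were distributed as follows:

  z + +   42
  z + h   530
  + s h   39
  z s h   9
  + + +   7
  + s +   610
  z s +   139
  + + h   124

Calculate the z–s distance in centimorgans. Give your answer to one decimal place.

The two most frequent reciprocal classes, z + h and + s +, are the parental types, so the F1 was z + h / + s +.
The two rarest classes, z s h and + + +, are the double crossovers. Comparing them with the parentals, only the s allele has switched, so s is the middle locus and the order is h – s – z.
Crossovers in the s–z interval produce the single-crossover classes + + h and z s + (124 + 139 = 263) plus the double crossovers (16).
RF(s–z) = (263 + 16) / 1500 = 279/1500 = 0.1860 → 18.6 centimorgans.

18.6 centimorgans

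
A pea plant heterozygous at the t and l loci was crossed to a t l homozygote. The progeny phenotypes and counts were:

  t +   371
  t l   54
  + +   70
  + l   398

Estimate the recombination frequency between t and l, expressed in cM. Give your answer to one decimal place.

13.9 cM

The two most frequent classes, + l (398) and t + (371), are the parental types, so the F1 was + l / t +.
The recombinant classes are + + and t l: 70 + 54 = 124.
Recombination frequency = 124/893 = 0.1389 ≈ 13.9%, i.e. 13.9 cM.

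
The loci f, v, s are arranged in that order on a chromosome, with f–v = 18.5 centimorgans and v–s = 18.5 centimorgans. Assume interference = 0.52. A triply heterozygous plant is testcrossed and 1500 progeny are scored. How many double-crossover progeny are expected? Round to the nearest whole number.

25

Map distances give recombination frequencies of 0.185 and 0.185 for the two intervals.
With interference 0.52 (so coincidence = 0.48), expected double-crossover frequency = 0.185 × 0.185 × 0.48 = 0.01643.
Expected number = 0.01643 × 1500 = 24.64 ≈ 25.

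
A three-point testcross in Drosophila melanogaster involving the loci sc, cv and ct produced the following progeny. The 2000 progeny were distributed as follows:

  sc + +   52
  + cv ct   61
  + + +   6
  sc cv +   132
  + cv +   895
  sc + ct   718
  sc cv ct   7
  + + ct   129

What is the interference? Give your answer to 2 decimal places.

0.25

The two most frequent reciprocal classes, + cv + and sc + ct, are the parental types, so the F1 was + cv + / sc + ct.
The two rarest classes, + + + and sc cv ct, are the double crossovers. Comparing them with the parentals, only the cv allele has switched, so cv is the middle locus and the order is ct – cv – sc.
ct–cv: (113 + 13)/2000 = 0.0630; cv–sc: (261 + 13)/2000 = 0.1370.
Expected DCO frequency = 0.0630 × 0.1370 ≈ 0.00863; observed = 13/2000 ≈ 0.00650.
Coefficient of coincidence = 0.00650/0.00863 ≈ 0.75; interference = 1 − 0.75 = 0.25.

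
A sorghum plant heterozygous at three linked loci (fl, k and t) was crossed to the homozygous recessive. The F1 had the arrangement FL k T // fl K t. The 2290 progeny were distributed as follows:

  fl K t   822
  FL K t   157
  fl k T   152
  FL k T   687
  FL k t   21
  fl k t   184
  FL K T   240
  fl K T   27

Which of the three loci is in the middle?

The two rarest classes, FL k t and fl K T, are the double crossovers. Comparing them with the parentals, only the t allele has switched, so t is the middle locus and the order is k – t – fl.

t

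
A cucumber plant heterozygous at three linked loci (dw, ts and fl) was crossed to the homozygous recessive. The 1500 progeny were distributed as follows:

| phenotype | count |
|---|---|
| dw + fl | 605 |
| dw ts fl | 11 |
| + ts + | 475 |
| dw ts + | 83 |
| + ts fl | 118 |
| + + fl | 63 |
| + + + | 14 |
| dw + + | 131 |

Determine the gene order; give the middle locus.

The two most frequent reciprocal classes, + ts + and dw + fl, are the parental types, so the F1 was + ts + / dw + fl.
The two rarest classes, + + + and dw ts fl, are the double crossovers. Comparing them with the parentals, only the ts allele has switched, so ts is the middle locus and the order is fl – ts – dw.

ts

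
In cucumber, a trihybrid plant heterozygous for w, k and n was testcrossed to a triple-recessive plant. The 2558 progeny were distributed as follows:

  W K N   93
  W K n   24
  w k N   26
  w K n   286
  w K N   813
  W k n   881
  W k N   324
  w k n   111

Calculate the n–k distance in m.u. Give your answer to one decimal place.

The two most frequent reciprocal classes, w K N and W k n, are the parental types, so the F1 was w K N / W k n.
The two rarest classes, w k N and W K n, are the double crossovers. Comparing them with the parentals, only the k allele has switched, so k is the middle locus and the order is n – k – w.
Crossovers in the n–k interval produce the single-crossover classes w K n and W k N (286 + 324 = 610) plus the double crossovers (50).
RF(n–k) = (610 + 50) / 2558 = 660/2558 = 0.2580 → 25.8 m.u.

25.8 m.u.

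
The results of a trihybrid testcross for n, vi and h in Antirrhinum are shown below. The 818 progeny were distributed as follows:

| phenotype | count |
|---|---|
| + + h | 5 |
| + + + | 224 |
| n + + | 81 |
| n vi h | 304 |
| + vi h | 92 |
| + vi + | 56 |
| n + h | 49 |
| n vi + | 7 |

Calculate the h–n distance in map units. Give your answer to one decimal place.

The two most frequent reciprocal classes, n vi h and + + +, are the parental types, so the F1 was n vi h / + + +.
The two rarest classes, n vi + and + + h, are the double crossovers. Comparing them with the parentals, only the h allele has switched, so h is the middle locus and the order is n – h – vi.
Crossovers in the n–h interval produce the single-crossover classes + vi h and n + + (92 + 81 = 173) plus the double crossovers (12).
RF(n–h) = (173 + 12) / 818 = 185/818 = 0.2262 → 22.6 map units.

22.6 map units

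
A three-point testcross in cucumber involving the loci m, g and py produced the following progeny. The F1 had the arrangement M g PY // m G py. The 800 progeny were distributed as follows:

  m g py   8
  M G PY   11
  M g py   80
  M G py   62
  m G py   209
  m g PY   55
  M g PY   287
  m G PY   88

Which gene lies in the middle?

The two rarest classes, M G PY and m g py, are the double crossovers. Comparing them with the parentals, only the g allele has switched, so g is the middle locus and the order is py – g – m.

g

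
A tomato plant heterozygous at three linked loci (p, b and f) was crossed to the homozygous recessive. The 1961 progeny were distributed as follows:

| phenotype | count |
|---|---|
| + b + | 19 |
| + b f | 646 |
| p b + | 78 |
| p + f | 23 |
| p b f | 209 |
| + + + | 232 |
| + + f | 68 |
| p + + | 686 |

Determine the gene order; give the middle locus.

f

The two most frequent reciprocal classes, p + + and + b f, are the parental types, so the F1 was p + + / + b f.
The two rarest classes, p + f and + b +, are the double crossovers. Comparing them with the parentals, only the f allele has switched, so f is the middle locus and the order is b – f – p.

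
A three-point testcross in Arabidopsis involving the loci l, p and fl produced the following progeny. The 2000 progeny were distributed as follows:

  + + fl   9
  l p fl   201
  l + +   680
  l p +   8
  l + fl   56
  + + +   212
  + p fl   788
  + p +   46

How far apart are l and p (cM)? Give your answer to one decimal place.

The two most frequent reciprocal classes, + p fl and l + +, are the parental types, so the F1 was + p fl / l + +.
The two rarest classes, + + fl and l p +, are the double crossovers. Comparing them with the parentals, only the p allele has switched, so p is the middle locus and the order is l – p – fl.
Crossovers in the l–p interval produce the single-crossover classes l p fl and + + + (201 + 212 = 413) plus the double crossovers (17).
RF(l–p) = (413 + 17) / 2000 = 430/2000 = 0.2150 → 21.5 cM.

21.5 cM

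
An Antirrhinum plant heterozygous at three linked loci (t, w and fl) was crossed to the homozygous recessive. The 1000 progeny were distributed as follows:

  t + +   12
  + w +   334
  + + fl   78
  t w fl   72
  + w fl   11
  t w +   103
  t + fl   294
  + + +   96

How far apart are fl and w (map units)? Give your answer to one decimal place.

19.1 map units

The two most frequent reciprocal classes, t + fl and + w +, are the parental types, so the F1 was t + fl / + w +.
The two rarest classes, t + + and + w fl, are the double crossovers. Comparing them with the parentals, only the fl allele has switched, so fl is the middle locus and the order is t – fl – w.
Crossovers in the fl–w interval produce the single-crossover classes t w fl and + + + (72 + 96 = 168) plus the double crossovers (23).
RF(fl–w) = (168 + 23) / 1000 = 191/1000 = 0.1910 → 19.1 map units.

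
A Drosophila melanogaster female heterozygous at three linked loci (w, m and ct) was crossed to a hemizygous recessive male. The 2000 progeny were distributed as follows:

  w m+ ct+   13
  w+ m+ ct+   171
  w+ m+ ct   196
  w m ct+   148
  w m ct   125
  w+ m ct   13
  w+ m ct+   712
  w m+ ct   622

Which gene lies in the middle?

ct

The two most frequent reciprocal classes, w m+ ct and w+ m ct+, are the parental types, so the F1 was w m+ ct / w+ m ct+.
The two rarest classes, w m+ ct+ and w+ m ct, are the double crossovers. Comparing them with the parentals, only the ct allele has switched, so ct is the middle locus and the order is w – ct – m.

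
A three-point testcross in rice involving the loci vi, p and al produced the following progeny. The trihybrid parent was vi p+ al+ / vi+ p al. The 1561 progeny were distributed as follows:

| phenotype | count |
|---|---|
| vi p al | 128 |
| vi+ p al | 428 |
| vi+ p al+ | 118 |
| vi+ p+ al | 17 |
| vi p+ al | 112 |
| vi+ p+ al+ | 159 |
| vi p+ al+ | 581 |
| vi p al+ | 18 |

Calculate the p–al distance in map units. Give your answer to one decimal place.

17.0 map units

The two rarest classes, vi p al+ and vi+ p+ al, are the double crossovers. Comparing them with the parentals, only the p allele has switched, so p is the middle locus and the order is al – p – vi.
Crossovers in the al–p interval produce the single-crossover classes vi p+ al and vi+ p al+ (112 + 118 = 230) plus the double crossovers (35).
RF(al–p) = (230 + 35) / 1561 = 265/1561 = 0.1698 → 17.0 map units.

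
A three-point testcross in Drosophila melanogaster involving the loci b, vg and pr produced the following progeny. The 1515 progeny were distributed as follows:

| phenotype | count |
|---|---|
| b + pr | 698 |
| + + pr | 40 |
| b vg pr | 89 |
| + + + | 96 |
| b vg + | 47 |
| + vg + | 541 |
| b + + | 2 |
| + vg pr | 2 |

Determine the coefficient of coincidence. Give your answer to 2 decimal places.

The two most frequent reciprocal classes, + vg + and b + pr, are the parental types, so the F1 was + vg + / b + pr.
The two rarest classes, + vg pr and b + +, are the double crossovers. Comparing them with the parentals, only the pr allele has switched, so pr is the middle locus and the order is b – pr – vg.
b–pr: (87 + 4)/1515 = 0.0601; pr–vg: (185 + 4)/1515 = 0.1248.
Expected DCO frequency = 0.0601 × 0.1248 ≈ 0.00750; observed = 4/1515 ≈ 0.00264.
Coefficient of coincidence = 0.00264/0.00750 ≈ 0.35.

0.35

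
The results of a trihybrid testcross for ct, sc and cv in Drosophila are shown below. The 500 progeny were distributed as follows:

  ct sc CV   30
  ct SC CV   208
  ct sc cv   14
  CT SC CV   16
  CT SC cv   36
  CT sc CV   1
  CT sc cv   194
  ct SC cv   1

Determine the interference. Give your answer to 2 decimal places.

0.54

The two most frequent reciprocal classes, ct SC CV and CT sc cv, are the parental types, so the F1 was ct SC CV / CT sc cv.
The two rarest classes, ct SC cv and CT sc CV, are the double crossovers. Comparing them with the parentals, only the cv allele has switched, so cv is the middle locus and the order is sc – cv – ct.
sc–cv: (66 + 2)/500 = 0.1360; cv–ct: (30 + 2)/500 = 0.0640.
Expected DCO frequency = 0.1360 × 0.0640 ≈ 0.00870; observed = 2/500 ≈ 0.00400.
Coefficient of coincidence = 0.00400/0.00870 ≈ 0.46; interference = 1 − 0.46 = 0.54.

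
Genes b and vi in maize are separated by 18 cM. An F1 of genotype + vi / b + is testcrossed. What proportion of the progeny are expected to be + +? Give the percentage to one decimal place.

A map distance of 18 cM corresponds to a recombination frequency of 0.180.
The F1 is + vi / b +, so + + is a recombinant gamete class with expected frequency r/2 = 0.180/2 = 0.0900.
That is 0.0900 = 9.0% of the progeny.

9.0%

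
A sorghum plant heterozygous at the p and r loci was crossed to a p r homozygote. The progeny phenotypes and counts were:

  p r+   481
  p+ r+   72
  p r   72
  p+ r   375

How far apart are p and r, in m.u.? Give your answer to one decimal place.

The two most frequent classes, p+ r (375) and p r+ (481), are the parental types, so the F1 was p+ r / p r+.
The recombinant classes are p+ r+ and p r: 72 + 72 = 144.
Recombination frequency = 144/1000 = 0.1440 ≈ 14.4%, i.e. 14.4 m.u.

14.4 m.u.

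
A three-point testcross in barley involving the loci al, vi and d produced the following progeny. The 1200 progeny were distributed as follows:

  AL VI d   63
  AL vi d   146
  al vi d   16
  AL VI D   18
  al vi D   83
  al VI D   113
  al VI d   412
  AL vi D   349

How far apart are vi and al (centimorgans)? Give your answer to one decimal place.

The two most frequent reciprocal classes, AL vi D and al VI d, are the parental types, so the F1 was AL vi D / al VI d.
The two rarest classes, AL VI D and al vi d, are the double crossovers. Comparing them with the parentals, only the vi allele has switched, so vi is the middle locus and the order is d – vi – al.
Crossovers in the vi–al interval produce the single-crossover classes al vi D and AL VI d (83 + 63 = 146) plus the double crossovers (34).
RF(vi–al) = (146 + 34) / 1200 = 180/1200 = 0.1500 → 15.0 centimorgans.

15.0 centimorgans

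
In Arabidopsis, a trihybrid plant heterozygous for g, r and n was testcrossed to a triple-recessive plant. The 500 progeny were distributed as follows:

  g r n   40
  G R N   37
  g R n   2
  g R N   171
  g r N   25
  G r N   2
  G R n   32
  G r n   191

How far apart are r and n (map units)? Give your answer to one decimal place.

12.2 map units

The two most frequent reciprocal classes, G r n and g R N, are the parental types, so the F1 was G r n / g R N.
The two rarest classes, G r N and g R n, are the double crossovers. Comparing them with the parentals, only the n allele has switched, so n is the middle locus and the order is r – n – g.
Crossovers in the r–n interval produce the single-crossover classes G R n and g r N (32 + 25 = 57) plus the double crossovers (4).
RF(r–n) = (57 + 4) / 500 = 61/500 = 0.1220 → 12.2 map units.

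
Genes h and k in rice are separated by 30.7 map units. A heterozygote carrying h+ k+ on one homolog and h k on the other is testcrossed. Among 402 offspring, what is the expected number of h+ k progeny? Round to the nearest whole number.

62

A map distance of 30.7 map units corresponds to a recombination frequency of 0.307.
The F1 is h+ k+ / h k, so h+ k is a recombinant gamete class with expected frequency r/2 = 0.307/2 = 0.1535.
Expected number = 0.1535 × 402 = 61.71 ≈ 62.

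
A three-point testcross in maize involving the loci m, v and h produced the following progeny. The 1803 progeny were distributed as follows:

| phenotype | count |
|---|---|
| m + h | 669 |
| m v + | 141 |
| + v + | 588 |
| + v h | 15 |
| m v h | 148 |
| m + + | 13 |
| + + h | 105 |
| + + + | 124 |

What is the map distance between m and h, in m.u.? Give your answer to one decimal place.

The two most frequent reciprocal classes, m + h and + v +, are the parental types, so the F1 was m + h / + v +.
The two rarest classes, m + + and + v h, are the double crossovers. Comparing them with the parentals, only the h allele has switched, so h is the middle locus and the order is m – h – v.
Crossovers in the m–h interval produce the single-crossover classes + + h and m v + (105 + 141 = 246) plus the double crossovers (28).
RF(m–h) = (246 + 28) / 1803 = 274/1803 = 0.1520 → 15.2 m.u.

15.2 m.u.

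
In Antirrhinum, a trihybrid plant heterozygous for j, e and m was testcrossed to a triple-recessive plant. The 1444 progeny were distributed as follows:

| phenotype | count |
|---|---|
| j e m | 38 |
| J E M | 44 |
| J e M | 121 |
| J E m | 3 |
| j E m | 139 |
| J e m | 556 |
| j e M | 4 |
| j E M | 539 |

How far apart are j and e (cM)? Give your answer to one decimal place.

The two most frequent reciprocal classes, J e m and j E M, are the parental types, so the F1 was J e m / j E M.
The two rarest classes, J E m and j e M, are the double crossovers. Comparing them with the parentals, only the e allele has switched, so e is the middle locus and the order is m – e – j.
Crossovers in the e–j interval produce the single-crossover classes j e m and J E M (38 + 44 = 82) plus the double crossovers (7).
RF(e–j) = (82 + 7) / 1444 = 89/1444 = 0.0616 → 6.2 cM.

6.2 cM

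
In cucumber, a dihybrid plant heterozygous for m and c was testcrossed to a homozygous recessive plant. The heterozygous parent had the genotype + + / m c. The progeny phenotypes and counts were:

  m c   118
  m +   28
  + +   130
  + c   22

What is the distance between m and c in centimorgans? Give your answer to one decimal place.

16.8 centimorgans

The recombinant classes are + c and m +: 22 + 28 = 50.
Recombination frequency = 50/298 = 0.1678 ≈ 16.8%, i.e. 16.8 centimorgans.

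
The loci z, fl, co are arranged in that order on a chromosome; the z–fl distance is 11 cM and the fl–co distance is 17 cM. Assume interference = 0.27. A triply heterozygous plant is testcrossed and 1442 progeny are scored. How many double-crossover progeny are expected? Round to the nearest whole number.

20

Map distances give recombination frequencies of 0.110 and 0.170 for the two intervals.
With interference 0.27 (so coincidence = 0.73), expected double-crossover frequency = 0.110 × 0.170 × 0.73 = 0.01365.
Expected number = 0.01365 × 1442 = 19.68 ≈ 20.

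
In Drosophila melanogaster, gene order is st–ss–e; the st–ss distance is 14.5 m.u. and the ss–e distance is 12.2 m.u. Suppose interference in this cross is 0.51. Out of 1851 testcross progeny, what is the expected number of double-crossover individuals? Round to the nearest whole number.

Map distances give recombination frequencies of 0.145 and 0.122 for the two intervals.
With interference 0.51 (so coincidence = 0.49), expected double-crossover frequency = 0.145 × 0.122 × 0.49 = 0.00867.
Expected number = 0.00867 × 1851 = 16.04 ≈ 16.

16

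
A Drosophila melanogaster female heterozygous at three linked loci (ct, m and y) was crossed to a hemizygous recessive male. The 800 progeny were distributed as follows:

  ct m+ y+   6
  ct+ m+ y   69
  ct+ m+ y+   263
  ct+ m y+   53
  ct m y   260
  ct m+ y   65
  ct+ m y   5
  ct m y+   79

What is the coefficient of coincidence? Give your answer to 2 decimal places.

0.43

The two most frequent reciprocal classes, ct m y and ct+ m+ y+, are the parental types, so the F1 was ct m y / ct+ m+ y+.
The two rarest classes, ct+ m y and ct m+ y+, are the double crossovers. Comparing them with the parentals, only the ct allele has switched, so ct is the middle locus and the order is y – ct – m.
y–ct: (148 + 11)/800 = 0.1988; ct–m: (118 + 11)/800 = 0.1613.
Expected DCO frequency = 0.1988 × 0.1613 ≈ 0.03207; observed = 11/800 ≈ 0.01375.
Coefficient of coincidence = 0.01375/0.03207 ≈ 0.43.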